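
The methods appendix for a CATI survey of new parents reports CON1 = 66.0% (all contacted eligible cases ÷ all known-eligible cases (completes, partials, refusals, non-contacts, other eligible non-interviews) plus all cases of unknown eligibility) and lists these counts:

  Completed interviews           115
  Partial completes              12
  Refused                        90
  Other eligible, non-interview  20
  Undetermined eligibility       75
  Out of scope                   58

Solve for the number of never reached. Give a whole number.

47

Num → 115 + 12 + 90 + 20 = 237
CON1 = 237 / D = 0.660
D = 237 / 0.660 = 359.1
Remaining denominator categories sum to 312
never reached = 359.1 − 312 ≈ 47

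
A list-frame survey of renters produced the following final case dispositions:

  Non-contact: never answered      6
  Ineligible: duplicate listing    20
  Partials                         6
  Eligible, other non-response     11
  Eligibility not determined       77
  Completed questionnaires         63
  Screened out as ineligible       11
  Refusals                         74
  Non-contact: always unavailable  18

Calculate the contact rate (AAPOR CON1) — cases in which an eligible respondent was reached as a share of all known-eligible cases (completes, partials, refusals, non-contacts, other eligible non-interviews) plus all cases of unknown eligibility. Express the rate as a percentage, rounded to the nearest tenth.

Non-contacts = 6 + 18 = 24
Out of scope = 11 + 20 = 31
Top: 63 + 6 + 74 + 11 = 154
Base: 63 + 6 + 74 + 24 + 11 + 77 = 255
CON1 = 154 / 255 = 0.6039

60.4%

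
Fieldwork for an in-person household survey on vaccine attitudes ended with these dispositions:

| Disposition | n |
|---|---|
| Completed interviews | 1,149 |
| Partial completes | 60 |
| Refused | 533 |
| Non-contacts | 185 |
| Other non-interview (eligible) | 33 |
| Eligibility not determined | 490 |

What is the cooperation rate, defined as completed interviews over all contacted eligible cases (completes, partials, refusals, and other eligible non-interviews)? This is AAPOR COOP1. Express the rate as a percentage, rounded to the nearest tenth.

64.7%

Num → 1149
Base → 1149 + 60 + 533 + 33 = 1775
COOP1 = 1149 / 1775 = 0.6473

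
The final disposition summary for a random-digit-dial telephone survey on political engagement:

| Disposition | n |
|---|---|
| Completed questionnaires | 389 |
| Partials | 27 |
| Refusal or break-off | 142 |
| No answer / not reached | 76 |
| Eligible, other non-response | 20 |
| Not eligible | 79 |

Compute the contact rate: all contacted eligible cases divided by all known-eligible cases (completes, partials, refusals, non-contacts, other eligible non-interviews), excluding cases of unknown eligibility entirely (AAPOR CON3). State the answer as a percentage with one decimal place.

88.4%

Num = 389 + 27 + 142 + 20 = 578
Denom = 389 + 27 + 142 + 76 + 20 = 654
CON3 = 578 / 654 = 0.8838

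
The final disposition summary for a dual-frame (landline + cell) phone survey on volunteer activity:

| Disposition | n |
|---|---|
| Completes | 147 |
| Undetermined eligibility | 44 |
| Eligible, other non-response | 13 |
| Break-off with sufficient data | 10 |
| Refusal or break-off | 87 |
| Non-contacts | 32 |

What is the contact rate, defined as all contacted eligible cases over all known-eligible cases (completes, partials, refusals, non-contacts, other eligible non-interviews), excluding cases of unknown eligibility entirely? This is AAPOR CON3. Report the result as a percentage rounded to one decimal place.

88.9%

Num: 147 + 10 + 87 + 13 = 257
Base: 147 + 10 + 87 + 32 + 13 = 289
CON3 = 257 / 289 = 0.8893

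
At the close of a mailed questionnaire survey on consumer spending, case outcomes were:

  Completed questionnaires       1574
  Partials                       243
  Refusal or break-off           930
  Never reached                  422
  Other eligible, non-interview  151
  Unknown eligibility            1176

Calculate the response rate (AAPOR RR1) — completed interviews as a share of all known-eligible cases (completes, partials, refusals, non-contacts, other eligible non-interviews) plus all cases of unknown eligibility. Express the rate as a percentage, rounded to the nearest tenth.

35.0%

Num: 1574
Denom: 1574 + 243 + 930 + 422 + 151 + 1176 = 4496
RR1 = 1574 / 4496 = 0.3501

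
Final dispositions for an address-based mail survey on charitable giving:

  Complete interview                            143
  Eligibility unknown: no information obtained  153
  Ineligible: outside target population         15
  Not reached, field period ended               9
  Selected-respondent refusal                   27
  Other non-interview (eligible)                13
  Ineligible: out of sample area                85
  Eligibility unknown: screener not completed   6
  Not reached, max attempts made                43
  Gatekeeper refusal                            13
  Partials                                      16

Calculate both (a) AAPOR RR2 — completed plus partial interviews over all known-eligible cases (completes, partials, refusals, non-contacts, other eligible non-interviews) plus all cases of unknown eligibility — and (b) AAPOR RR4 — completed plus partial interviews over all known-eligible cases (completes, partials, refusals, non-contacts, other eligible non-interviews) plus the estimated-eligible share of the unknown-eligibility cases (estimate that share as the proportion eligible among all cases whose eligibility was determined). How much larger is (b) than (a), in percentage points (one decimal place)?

Declined to participate = 13 + 27 = 40
No contact after all attempts = 9 + 43 = 52
Unknown eligibility = 6 + 153 = 159
Screened out, ineligible = 15 + 85 = 100
Top: 143 + 16 = 159
Base: 143 + 16 + 40 + 52 + 13 + 159 = 423
RR2 = 159 / 423 = 0.3759
Known eligible: 143 + 16 + 40 + 52 + 13 = 264
e = 264 / (264 + 100) = 264 / 364 = 0.7253
e × U: 0.7253 × 159 = 115.32
Base: 264 + 115.32 = 379.32
RR4 = 159 / 379.32 = 0.4192
Difference = 41.92 − 37.59 = 4.33 percentage points

4.3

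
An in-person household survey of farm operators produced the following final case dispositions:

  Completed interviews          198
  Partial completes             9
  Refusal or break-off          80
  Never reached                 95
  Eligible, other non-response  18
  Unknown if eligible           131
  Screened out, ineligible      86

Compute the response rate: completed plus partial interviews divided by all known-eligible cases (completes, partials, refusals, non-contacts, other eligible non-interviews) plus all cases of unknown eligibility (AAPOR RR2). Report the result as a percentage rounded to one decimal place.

39.0%

Numerator = 198 + 9 = 207
Base = 198 + 9 + 80 + 95 + 18 + 131 = 531
RR2 = 207 / 531 = 0.3898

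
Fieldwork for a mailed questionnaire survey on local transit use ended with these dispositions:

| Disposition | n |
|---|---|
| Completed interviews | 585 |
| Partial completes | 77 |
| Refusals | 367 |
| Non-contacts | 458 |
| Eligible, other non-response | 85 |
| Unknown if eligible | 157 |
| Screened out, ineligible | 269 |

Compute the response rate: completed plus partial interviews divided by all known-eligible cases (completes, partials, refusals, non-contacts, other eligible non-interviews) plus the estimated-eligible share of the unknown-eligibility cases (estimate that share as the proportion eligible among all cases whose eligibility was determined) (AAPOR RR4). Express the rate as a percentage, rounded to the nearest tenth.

38.8%

Numerator: 585 + 77 = 662
Eligible (known): 585 + 77 + 367 + 458 + 85 = 1572
e = 1572 / (1572 + 269) = 1572 / 1841 = 0.8539
e × U: 0.8539 × 157 = 134.06
Denominator: 1572 + 134.06 = 1706.06
RR4 = 662 / 1706.06 = 0.3880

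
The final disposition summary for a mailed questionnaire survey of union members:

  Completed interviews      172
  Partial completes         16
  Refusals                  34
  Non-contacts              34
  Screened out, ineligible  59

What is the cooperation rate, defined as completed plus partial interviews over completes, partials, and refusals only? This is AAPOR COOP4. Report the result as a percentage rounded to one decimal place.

Num → 172 + 16 = 188
Denominator → 172 + 16 + 34 = 222
COOP4 = 188 / 222 = 0.8468

84.7%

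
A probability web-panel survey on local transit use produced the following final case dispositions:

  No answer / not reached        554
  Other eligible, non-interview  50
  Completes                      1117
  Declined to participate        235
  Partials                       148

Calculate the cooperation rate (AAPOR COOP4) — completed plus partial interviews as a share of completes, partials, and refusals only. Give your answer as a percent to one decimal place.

Numerator: 1117 + 148 = 1265
Denominator: 1117 + 148 + 235 = 1500
COOP4 = 1265 / 1500 = 0.8433

84.3%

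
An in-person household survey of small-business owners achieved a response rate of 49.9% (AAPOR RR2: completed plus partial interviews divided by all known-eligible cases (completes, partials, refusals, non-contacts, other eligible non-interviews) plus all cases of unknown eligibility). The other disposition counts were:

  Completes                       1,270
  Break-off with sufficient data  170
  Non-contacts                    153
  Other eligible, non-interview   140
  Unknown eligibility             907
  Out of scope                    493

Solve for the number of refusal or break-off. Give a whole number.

246

Top: 1270 + 170 = 1440
RR2 = 1440 / D = 0.499
D = 1440 / 0.499 = 2885.8
Rest of base = 2640
refusal or break-off = 2885.8 − 2640 ≈ 246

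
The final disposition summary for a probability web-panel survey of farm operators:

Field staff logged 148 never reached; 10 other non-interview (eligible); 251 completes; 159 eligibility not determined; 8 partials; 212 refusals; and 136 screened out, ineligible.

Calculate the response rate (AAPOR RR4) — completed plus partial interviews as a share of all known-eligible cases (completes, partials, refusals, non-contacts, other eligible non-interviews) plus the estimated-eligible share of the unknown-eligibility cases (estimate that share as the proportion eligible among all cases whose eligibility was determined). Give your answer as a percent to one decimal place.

Top → 251 + 8 = 259
Eligible (known) → 251 + 8 + 212 + 148 + 10 = 629
e = 629 / (629 + 136) = 629 / 765 = 0.8222
e × U → 0.8222 × 159 = 130.73
Denominator → 629 + 130.73 = 759.73
RR4 = 259 / 759.73 = 0.3409

34.1%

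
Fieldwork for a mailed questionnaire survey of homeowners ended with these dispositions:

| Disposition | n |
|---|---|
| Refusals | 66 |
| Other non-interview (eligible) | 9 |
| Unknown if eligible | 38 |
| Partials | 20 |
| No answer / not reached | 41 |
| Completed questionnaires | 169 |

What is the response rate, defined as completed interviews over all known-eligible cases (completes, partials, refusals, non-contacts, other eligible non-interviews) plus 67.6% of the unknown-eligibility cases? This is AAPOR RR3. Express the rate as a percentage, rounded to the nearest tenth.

Num = 169
Eligible (known) = 169 + 20 + 66 + 41 + 9 = 305
Estimated eligible among unknowns = 0.6760 × 38 = 25.69
Denom = 305 + 25.69 = 330.69
RR3 = 169 / 330.69 = 0.5111

51.1%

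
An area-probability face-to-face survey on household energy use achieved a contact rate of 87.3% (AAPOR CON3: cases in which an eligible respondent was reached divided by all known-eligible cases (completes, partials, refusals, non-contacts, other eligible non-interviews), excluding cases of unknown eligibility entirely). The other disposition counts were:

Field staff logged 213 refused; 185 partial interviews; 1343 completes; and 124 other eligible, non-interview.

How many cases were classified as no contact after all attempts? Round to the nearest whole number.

Numerator = 1343 + 185 + 213 + 124 = 1865
CON3 = 1865 / D = 0.873
D = 1865 / 0.873 = 2136.3
Other denominator terms total 1865
no contact after all attempts = 2136.3 − 1865 ≈ 271

271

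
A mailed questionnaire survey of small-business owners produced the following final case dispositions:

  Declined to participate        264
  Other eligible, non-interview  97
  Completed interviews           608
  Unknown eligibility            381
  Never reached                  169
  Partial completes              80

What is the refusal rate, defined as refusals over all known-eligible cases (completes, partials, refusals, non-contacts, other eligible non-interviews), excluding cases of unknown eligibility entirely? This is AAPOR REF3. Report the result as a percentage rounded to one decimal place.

21.7%

Num = 264
Denom = 608 + 80 + 264 + 169 + 97 = 1218
REF3 = 264 / 1218 = 0.2167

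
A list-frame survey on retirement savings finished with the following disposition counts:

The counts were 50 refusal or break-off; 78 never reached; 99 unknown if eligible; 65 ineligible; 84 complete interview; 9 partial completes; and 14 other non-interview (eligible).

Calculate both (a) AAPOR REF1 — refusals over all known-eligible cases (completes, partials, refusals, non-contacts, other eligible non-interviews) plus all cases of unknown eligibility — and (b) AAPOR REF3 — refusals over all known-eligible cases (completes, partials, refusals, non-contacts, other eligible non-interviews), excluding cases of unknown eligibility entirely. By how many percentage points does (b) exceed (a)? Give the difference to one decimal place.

Num: 50
Base: 84 + 9 + 50 + 78 + 14 + 99 = 334
REF1 = 50 / 334 = 0.1497
Base: 84 + 9 + 50 + 78 + 14 = 235
REF3 = 50 / 235 = 0.2128
Difference = 21.28 − 14.97 = 6.31 percentage points

6.3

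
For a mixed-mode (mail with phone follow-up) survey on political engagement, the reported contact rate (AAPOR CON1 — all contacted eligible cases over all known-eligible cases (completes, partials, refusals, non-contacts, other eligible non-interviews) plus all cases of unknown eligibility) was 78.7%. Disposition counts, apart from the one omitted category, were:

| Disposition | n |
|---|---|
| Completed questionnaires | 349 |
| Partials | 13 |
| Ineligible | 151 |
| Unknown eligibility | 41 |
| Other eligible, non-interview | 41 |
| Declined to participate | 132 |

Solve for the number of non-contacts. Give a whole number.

104

Num = 349 + 13 + 132 + 41 = 535
CON1 = 535 / D = 0.787
D = 535 / 0.787 = 679.8
Rest of base = 576
non-contacts = 679.8 − 576 ≈ 104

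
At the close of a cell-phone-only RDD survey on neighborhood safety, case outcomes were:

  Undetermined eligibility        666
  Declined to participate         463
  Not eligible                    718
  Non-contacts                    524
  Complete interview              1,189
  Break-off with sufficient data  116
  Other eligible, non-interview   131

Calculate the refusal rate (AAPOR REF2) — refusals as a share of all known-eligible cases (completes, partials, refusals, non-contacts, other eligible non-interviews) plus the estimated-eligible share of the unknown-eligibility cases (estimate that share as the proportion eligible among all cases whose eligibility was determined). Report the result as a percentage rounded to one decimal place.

Num = 463
Determined eligible = 1189 + 116 + 463 + 524 + 131 = 2423
e = 2423 / (2423 + 718) = 2423 / 3141 = 0.7714
Estimated eligible among unknowns = 0.7714 × 666 = 513.75
Denom = 2423 + 513.75 = 2936.75
REF2 = 463 / 2936.75 = 0.1577

15.8%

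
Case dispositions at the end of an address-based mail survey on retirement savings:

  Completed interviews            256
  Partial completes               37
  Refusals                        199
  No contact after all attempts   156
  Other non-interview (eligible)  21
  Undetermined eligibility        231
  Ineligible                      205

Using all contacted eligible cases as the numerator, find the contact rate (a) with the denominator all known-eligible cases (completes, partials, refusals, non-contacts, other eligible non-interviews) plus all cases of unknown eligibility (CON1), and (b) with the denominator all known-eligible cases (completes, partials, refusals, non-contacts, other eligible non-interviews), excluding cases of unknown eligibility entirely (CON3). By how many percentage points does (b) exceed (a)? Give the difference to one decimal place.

Num = 256 + 37 + 199 + 21 = 513
Denom = 256 + 37 + 199 + 156 + 21 + 231 = 900
CON1 = 513 / 900 = 0.5700
Denom = 256 + 37 + 199 + 156 + 21 = 669
CON3 = 513 / 669 = 0.7668
Difference = 76.68 − 57.00 = 19.68 percentage points

19.7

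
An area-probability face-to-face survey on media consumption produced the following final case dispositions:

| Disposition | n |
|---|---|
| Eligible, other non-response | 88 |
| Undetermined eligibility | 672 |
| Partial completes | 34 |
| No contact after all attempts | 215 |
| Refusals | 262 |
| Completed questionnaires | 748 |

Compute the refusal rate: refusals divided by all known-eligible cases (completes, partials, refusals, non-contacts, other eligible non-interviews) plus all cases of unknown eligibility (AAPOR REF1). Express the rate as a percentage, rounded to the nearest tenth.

13.0%

Num: 262
Base: 748 + 34 + 262 + 215 + 88 + 672 = 2019
REF1 = 262 / 2019 = 0.1298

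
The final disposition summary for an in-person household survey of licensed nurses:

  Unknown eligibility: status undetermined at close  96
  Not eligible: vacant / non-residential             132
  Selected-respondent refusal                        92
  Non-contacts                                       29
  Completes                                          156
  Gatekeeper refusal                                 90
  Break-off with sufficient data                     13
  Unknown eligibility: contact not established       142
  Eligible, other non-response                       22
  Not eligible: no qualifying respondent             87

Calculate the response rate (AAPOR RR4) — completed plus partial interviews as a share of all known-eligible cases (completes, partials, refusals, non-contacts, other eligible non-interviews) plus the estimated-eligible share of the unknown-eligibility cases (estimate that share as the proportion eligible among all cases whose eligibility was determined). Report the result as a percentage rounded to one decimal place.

Declined to participate = 90 + 92 = 182
Eligibility not determined = 142 + 96 = 238
Screened out, ineligible = 87 + 132 = 219
Top → 156 + 13 = 169
Known eligible → 156 + 13 + 182 + 29 + 22 = 402
e = 402 / (402 + 219) = 402 / 621 = 0.6473
e × U → 0.6473 × 238 = 154.06
Base → 402 + 154.06 = 556.06
RR4 = 169 / 556.06 = 0.3039

30.4%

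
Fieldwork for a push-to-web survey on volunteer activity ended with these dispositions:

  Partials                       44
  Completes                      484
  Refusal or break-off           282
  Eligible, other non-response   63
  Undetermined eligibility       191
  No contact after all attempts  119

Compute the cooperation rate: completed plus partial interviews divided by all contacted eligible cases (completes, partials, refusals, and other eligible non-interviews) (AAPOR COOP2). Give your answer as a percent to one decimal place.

Num = 484 + 44 = 528
Base = 484 + 44 + 282 + 63 = 873
COOP2 = 528 / 873 = 0.6048

60.5%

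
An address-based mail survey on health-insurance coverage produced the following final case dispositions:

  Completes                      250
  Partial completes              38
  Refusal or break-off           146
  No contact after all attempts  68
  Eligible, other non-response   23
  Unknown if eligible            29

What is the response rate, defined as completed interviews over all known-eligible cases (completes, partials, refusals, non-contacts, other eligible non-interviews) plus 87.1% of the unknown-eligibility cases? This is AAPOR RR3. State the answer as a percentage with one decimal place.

45.4%

Top → 250
Known eligible → 250 + 38 + 146 + 68 + 23 = 525
Eligible share of unknowns → 0.8710 × 29 = 25.26
Denominator → 525 + 25.26 = 550.26
RR3 = 250 / 550.26 = 0.4543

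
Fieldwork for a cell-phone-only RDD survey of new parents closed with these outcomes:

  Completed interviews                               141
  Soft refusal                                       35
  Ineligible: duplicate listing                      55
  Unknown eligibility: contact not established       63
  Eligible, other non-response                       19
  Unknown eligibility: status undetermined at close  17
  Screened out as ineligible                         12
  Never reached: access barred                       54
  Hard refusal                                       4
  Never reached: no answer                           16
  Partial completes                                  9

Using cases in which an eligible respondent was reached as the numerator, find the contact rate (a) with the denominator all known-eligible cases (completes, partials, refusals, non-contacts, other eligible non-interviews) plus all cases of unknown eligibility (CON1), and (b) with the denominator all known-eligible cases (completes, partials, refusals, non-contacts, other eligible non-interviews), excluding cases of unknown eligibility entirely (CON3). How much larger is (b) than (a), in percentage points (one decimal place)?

16.7

Declined to participate = 4 + 35 = 39
Non-contacts = 16 + 54 = 70
Unknown eligibility = 63 + 17 = 80
Ineligible = 12 + 55 = 67
Numerator → 141 + 9 + 39 + 19 = 208
Denom → 141 + 9 + 39 + 70 + 19 + 80 = 358
CON1 = 208 / 358 = 0.5810
Denom → 141 + 9 + 39 + 70 + 19 = 278
CON3 = 208 / 278 = 0.7482
Difference = 74.82 − 58.10 = 16.72 percentage points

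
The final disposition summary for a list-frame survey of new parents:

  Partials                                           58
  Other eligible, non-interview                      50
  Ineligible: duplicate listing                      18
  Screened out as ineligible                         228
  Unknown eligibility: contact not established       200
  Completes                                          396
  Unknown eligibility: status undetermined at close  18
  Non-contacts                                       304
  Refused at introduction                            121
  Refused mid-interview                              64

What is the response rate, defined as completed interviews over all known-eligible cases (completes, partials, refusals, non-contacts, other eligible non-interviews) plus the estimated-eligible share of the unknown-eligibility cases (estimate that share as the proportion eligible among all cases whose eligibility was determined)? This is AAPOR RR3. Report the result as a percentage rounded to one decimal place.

33.9%

Refusal or break-off = 121 + 64 = 185
Unknown eligibility = 200 + 18 = 218
Screened out, ineligible = 228 + 18 = 246
Top = 396
Eligible (known) = 396 + 58 + 185 + 304 + 50 = 993
e = 993 / (993 + 246) = 993 / 1239 = 0.8015
Eligible share of unknowns = 0.8015 × 218 = 174.73
Denominator = 993 + 174.73 = 1167.73
RR3 = 396 / 1167.73 = 0.3391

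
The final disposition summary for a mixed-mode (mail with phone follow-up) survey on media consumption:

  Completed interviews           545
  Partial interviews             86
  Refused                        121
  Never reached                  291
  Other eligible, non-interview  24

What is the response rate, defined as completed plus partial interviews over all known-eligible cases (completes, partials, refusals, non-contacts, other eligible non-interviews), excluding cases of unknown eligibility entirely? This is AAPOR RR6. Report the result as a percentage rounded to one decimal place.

Top: 545 + 86 = 631
Denominator: 545 + 86 + 121 + 291 + 24 = 1067
RR6 = 631 / 1067 = 0.5914

59.1%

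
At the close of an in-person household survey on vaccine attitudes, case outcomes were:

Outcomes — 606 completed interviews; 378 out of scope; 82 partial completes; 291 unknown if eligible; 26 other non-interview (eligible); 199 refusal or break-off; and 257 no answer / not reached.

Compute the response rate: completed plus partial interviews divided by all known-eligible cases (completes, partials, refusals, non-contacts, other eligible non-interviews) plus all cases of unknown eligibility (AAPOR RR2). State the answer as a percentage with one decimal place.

47.1%

Top → 606 + 82 = 688
Denom → 606 + 82 + 199 + 257 + 26 + 291 = 1461
RR2 = 688 / 1461 = 0.4709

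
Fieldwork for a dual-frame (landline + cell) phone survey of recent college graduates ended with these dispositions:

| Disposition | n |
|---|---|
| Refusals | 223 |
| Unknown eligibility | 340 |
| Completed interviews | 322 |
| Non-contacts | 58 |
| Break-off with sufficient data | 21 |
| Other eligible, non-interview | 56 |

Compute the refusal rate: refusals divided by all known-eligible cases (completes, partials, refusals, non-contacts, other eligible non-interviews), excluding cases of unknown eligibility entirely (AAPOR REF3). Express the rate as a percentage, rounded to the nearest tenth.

32.8%

Num = 223
Base = 322 + 21 + 223 + 58 + 56 = 680
REF3 = 223 / 680 = 0.3279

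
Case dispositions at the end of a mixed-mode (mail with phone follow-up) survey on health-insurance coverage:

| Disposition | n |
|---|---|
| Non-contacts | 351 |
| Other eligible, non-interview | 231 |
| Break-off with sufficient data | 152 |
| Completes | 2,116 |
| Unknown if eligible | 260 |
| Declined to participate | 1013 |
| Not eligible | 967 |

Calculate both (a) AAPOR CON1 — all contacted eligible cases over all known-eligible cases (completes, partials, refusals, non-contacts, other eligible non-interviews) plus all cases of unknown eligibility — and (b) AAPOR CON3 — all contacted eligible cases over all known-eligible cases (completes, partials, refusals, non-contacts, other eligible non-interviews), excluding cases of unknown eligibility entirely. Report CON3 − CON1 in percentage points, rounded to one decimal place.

5.7

Numerator → 2116 + 152 + 1013 + 231 = 3512
Denominator → 2116 + 152 + 1013 + 351 + 231 + 260 = 4123
CON1 = 3512 / 4123 = 0.8518
Denominator → 2116 + 152 + 1013 + 351 + 231 = 3863
CON3 = 3512 / 3863 = 0.9091
Difference = 90.91 − 85.18 = 5.73 percentage points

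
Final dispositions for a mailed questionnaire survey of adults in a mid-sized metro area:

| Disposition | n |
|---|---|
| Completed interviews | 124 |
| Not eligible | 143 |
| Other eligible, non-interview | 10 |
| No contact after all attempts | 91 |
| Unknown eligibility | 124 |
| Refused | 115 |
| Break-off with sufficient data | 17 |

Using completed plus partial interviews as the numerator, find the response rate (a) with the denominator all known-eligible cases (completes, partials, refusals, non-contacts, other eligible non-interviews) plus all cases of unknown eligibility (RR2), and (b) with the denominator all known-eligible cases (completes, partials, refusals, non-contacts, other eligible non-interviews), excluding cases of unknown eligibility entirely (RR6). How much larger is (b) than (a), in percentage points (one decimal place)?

10.2

Top: 124 + 17 = 141
Base: 124 + 17 + 115 + 91 + 10 + 124 = 481
RR2 = 141 / 481 = 0.2931
Base: 124 + 17 + 115 + 91 + 10 = 357
RR6 = 141 / 357 = 0.3950
Difference = 39.50 − 29.31 = 10.19 percentage points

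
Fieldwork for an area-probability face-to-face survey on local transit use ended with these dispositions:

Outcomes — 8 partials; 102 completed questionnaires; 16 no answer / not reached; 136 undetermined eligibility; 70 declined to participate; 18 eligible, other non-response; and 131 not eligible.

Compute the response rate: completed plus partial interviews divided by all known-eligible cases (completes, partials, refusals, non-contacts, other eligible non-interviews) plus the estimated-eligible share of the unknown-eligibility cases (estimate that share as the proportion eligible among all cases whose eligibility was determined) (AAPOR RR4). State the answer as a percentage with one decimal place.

36.9%

Numerator → 102 + 8 = 110
Eligible (known) → 102 + 8 + 70 + 16 + 18 = 214
e = 214 / (214 + 131) = 214 / 345 = 0.6203
Estimated eligible among unknowns → 0.6203 × 136 = 84.36
Denominator → 214 + 84.36 = 298.36
RR4 = 110 / 298.36 = 0.3687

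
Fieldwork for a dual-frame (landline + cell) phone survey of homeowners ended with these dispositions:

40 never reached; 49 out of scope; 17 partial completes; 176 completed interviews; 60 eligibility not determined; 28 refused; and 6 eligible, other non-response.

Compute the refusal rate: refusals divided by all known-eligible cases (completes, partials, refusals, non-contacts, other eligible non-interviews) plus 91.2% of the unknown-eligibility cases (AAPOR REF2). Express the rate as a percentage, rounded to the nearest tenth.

8.7%

Top = 28
Eligible (known) = 176 + 17 + 28 + 40 + 6 = 267
Eligible share of unknowns = 0.9120 × 60 = 54.72
Base = 267 + 54.72 = 321.72
REF2 = 28 / 321.72 = 0.0870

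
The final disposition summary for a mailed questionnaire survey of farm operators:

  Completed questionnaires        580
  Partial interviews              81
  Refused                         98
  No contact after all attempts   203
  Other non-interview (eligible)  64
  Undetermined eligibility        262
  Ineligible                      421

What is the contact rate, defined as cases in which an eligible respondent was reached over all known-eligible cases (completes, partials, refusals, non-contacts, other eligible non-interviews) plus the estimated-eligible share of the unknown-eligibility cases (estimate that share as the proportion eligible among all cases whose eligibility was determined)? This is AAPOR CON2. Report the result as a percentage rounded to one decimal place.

Numerator → 580 + 81 + 98 + 64 = 823
Eligible (known) → 580 + 81 + 98 + 203 + 64 = 1026
e = 1026 / (1026 + 421) = 1026 / 1447 = 0.7091
Estimated eligible among unknowns → 0.7091 × 262 = 185.78
Base → 1026 + 185.78 = 1211.78
CON2 = 823 / 1211.78 = 0.6792

67.9%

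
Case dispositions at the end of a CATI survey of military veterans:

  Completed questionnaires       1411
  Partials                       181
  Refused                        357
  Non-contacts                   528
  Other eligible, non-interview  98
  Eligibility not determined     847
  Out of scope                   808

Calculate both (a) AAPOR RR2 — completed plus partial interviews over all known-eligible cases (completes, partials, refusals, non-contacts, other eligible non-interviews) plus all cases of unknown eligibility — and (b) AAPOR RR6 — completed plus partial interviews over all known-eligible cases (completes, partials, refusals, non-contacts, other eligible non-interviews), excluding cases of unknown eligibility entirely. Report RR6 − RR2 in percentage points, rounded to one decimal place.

15.3

Num = 1411 + 181 = 1592
Denominator = 1411 + 181 + 357 + 528 + 98 + 847 = 3422
RR2 = 1592 / 3422 = 0.4652
Denominator = 1411 + 181 + 357 + 528 + 98 = 2575
RR6 = 1592 / 2575 = 0.6183
Difference = 61.83 − 46.52 = 15.31 percentage points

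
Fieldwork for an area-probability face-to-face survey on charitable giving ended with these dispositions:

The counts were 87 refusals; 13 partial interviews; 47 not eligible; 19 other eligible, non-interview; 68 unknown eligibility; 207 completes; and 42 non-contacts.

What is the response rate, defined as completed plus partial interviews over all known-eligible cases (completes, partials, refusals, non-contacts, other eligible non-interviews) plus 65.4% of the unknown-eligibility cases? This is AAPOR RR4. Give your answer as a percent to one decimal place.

53.3%

Num → 207 + 13 = 220
Known eligible → 207 + 13 + 87 + 42 + 19 = 368
Estimated eligible among unknowns → 0.6540 × 68 = 44.47
Denominator → 368 + 44.47 = 412.47
RR4 = 220 / 412.47 = 0.5334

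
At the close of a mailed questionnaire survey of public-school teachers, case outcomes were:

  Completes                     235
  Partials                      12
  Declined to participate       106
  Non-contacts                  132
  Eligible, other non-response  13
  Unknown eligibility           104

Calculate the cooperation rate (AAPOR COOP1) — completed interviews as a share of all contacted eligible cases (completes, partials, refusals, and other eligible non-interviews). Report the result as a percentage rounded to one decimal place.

Num: 235
Denominator: 235 + 12 + 106 + 13 = 366
COOP1 = 235 / 366 = 0.6421

64.2%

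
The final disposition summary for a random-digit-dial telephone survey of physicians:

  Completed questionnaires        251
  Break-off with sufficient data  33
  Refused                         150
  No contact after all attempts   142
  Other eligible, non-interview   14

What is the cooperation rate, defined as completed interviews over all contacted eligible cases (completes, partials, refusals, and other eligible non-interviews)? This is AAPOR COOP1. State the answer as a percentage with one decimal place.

56.0%

Top → 251
Base → 251 + 33 + 150 + 14 = 448
COOP1 = 251 / 448 = 0.5603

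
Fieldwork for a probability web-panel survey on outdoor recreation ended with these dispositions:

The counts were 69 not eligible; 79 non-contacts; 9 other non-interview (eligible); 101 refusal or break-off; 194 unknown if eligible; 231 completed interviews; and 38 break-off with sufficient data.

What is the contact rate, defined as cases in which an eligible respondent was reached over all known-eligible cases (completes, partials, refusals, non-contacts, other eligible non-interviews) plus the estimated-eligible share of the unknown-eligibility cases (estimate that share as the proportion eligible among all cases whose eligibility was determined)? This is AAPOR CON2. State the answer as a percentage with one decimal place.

60.5%

Num = 231 + 38 + 101 + 9 = 379
Determined eligible = 231 + 38 + 101 + 79 + 9 = 458
e = 458 / (458 + 69) = 458 / 527 = 0.8691
Eligible share of unknowns = 0.8691 × 194 = 168.61
Denominator = 458 + 168.61 = 626.61
CON2 = 379 / 626.61 = 0.6048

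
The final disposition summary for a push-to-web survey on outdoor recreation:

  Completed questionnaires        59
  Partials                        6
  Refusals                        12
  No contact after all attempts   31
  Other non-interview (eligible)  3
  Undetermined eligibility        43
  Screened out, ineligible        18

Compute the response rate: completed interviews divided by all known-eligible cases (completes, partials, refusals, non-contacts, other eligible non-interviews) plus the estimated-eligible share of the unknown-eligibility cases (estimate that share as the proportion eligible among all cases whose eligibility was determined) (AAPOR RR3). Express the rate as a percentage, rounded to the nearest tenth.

39.9%

Top = 59
Known eligible = 59 + 6 + 12 + 31 + 3 = 111
e = 111 / (111 + 18) = 111 / 129 = 0.8605
Eligible share of unknowns = 0.8605 × 43 = 37.00
Denom = 111 + 37.00 = 148.00
RR3 = 59 / 148.00 = 0.3986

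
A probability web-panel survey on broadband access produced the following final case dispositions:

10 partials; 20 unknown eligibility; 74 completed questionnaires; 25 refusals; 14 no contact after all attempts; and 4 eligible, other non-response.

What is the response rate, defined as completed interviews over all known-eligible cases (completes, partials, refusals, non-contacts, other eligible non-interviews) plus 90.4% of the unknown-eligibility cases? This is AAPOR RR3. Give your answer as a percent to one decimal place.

51.0%

Num = 74
Known eligible = 74 + 10 + 25 + 14 + 4 = 127
Eligible share of unknowns = 0.9040 × 20 = 18.08
Denom = 127 + 18.08 = 145.08
RR3 = 74 / 145.08 = 0.5101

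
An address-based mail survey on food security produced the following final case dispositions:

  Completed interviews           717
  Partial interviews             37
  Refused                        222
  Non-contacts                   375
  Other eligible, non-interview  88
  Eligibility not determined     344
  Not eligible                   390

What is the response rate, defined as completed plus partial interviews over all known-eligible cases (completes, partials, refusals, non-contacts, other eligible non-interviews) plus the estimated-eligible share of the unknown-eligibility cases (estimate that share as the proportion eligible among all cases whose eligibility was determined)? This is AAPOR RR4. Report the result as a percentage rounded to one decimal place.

Numerator → 717 + 37 = 754
Eligible (known) → 717 + 37 + 222 + 375 + 88 = 1439
e = 1439 / (1439 + 390) = 1439 / 1829 = 0.7868
e × U → 0.7868 × 344 = 270.66
Base → 1439 + 270.66 = 1709.66
RR4 = 754 / 1709.66 = 0.4410

44.1%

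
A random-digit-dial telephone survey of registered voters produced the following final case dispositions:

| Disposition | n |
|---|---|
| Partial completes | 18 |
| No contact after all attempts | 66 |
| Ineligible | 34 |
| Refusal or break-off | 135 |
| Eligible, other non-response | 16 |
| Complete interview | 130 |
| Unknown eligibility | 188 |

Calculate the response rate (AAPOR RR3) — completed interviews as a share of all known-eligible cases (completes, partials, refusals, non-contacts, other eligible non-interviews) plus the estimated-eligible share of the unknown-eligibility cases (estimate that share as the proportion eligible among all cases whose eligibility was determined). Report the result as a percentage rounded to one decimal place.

Num → 130
Known eligible → 130 + 18 + 135 + 66 + 16 = 365
e = 365 / (365 + 34) = 365 / 399 = 0.9148
Estimated eligible among unknowns → 0.9148 × 188 = 171.98
Denom → 365 + 171.98 = 536.98
RR3 = 130 / 536.98 = 0.2421

24.2%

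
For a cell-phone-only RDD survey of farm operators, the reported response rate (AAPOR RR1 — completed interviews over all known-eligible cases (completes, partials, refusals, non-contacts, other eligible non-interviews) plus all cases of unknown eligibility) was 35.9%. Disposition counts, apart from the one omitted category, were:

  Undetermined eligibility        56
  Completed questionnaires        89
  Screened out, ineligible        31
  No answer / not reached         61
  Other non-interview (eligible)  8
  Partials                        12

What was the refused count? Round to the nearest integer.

RR1 = 89 / D = 0.359
D = 89 / 0.359 = 247.9
Remaining denominator categories sum to 226
refused = 247.9 − 226 ≈ 22

22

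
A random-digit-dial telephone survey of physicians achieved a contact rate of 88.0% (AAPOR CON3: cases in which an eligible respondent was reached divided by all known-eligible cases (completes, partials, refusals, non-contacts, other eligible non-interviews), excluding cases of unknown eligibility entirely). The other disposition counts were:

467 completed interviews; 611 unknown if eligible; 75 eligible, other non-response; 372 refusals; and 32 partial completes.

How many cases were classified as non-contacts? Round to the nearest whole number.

Numerator → 467 + 32 + 372 + 75 = 946
CON3 = 946 / D = 0.880
D = 946 / 0.880 = 1075.0
Remaining denominator categories sum to 946
non-contacts = 1075.0 − 946 ≈ 129

129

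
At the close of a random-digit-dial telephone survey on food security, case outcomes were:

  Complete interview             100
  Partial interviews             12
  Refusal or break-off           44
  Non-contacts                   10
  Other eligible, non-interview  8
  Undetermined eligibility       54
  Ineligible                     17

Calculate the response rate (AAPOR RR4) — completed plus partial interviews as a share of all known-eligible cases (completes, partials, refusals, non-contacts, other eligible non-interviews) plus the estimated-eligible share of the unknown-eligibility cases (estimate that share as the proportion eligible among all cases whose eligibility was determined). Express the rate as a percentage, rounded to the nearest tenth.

Numerator → 100 + 12 = 112
Determined eligible → 100 + 12 + 44 + 10 + 8 = 174
e = 174 / (174 + 17) = 174 / 191 = 0.9110
e × U → 0.9110 × 54 = 49.19
Denominator → 174 + 49.19 = 223.19
RR4 = 112 / 223.19 = 0.5018

50.2%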